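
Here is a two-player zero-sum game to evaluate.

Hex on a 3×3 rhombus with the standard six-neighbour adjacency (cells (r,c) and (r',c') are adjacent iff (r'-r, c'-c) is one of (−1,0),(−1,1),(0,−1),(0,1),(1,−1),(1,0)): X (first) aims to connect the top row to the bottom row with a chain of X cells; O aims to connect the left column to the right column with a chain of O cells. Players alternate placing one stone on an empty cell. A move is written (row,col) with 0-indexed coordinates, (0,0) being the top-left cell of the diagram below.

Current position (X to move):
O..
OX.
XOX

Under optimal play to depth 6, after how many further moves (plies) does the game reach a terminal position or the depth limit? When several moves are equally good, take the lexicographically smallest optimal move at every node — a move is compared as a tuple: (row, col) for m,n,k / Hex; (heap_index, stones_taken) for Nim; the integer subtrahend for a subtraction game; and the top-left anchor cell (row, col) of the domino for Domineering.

PV length from [O../OX./XOX]: 1 ply

[O../OX./XOX] X move#1: (0,1):+1/OX./OX./XOX*, (0,2):+1/O.X/OX./XOX, (1,2):+1/O../OXX/XOX
[OX./OX./XOX] end (terminal -1, O#2); searched O../OX./XOX to 6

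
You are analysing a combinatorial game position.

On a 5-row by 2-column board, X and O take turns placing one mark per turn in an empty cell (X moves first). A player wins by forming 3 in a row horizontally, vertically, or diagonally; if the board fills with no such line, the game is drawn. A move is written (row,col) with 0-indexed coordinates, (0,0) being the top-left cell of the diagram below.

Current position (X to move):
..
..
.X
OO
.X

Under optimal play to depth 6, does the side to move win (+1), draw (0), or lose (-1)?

value(../../.X/OO/.X, X) = 0

[../../.X/OO/.X] X move#1: (0,0):-1/X./../.X/OO/.X, (0,1):+0/.X/../.X/OO/.X*, (1,0):+0/../X./.X/OO/.X, (1,1):+0/../.X/.X/OO/.X, (2,0):+0/../../XX/OO/.X, (4,0):+0/../../.X/OO/XX
[.X/../.X/OO/.X] O move#2: (0,0):-1/OX/../.X/OO/.X, (1,0):-1/.X/O./.X/OO/.X, (1,1):+0/.X/.O/.X/OO/.X*, (2,0):-1/.X/../OX/OO/.X, (4,0):-1/.X/../.X/OO/OX
[.X/.O/.X/OO/.X] X move#3: (0,0):-1/XX/.O/.X/OO/.X, (1,0):+0/.X/XO/.X/OO/.X*, (2,0):+0/.X/.O/XX/OO/.X, (4,0):+0/.X/.O/.X/OO/XX
[.X/XO/.X/OO/.X] O move#4: (0,0):+0/OX/XO/.X/OO/.X*, (2,0):+0/.X/XO/OX/OO/.X, (4,0):+0/.X/XO/.X/OO/OX
[OX/XO/.X/OO/.X] X move#5: (2,0):+0/OX/XO/XX/OO/.X*, (4,0):+0/OX/XO/.X/OO/XX
[OX/XO/XX/OO/.X] O move#6: (4,0):+0/OX/XO/XX/OO/OX*
[OX/XO/XX/OO/OX] end (terminal +0, X#7); searched ../../.X/OO/.X to 6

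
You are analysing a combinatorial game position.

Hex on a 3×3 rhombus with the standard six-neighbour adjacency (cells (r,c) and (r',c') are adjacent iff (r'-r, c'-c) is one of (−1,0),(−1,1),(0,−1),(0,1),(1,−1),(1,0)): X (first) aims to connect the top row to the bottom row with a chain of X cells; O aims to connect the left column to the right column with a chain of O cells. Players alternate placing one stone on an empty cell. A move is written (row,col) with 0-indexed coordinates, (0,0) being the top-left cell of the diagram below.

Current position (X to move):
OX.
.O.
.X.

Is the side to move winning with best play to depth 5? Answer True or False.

X winning at [OX./.O./.X.]: False

p1 X@[OX./.O./.X.]: (0,2)[OXX/.O./.X.]-1* (1,0)[OX./XO./.X.]-1 (1,2)[OX./.OX/.X.]-1 (2,0)[OX./.O./XX.]-1 (2,2)[OX./.O./.XX]-1
p2 O@[OXX/.O./.X.]: (1,0)[OXX/OO./.X.]-1 (1,2)[OXX/.OO/.X.]+1* (2,0)[OXX/.O./OX.]-1 (2,2)[OXX/.O./.XO]-1
p3 X@[OXX/.OO/.X.]: (1,0)[OXX/XOO/.X.]-1* (2,0)[OXX/.OO/XX.]-1 (2,2)[OXX/.OO/.XX]-1
p4 O@[OXX/XOO/.X.]: (2,0)[OXX/XOO/OX.]+1* (2,2)[OXX/XOO/.XO]-1
p5 X@[OXX/XOO/OX.] terminal -1; root [OX./.O./.X.] d5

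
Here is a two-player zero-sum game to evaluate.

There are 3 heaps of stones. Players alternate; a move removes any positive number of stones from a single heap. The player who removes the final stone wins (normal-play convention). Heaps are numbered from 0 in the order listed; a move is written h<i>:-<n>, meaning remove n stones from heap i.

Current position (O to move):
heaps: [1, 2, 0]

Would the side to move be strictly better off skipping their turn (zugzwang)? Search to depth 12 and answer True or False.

ply 1, O at (1,2,0) | h0:-1=-1→(0,2,0); h1:-1=+1→(1,1,0)*; h1:-2=-1→(1,0,0)
ply 2, X at (1,1,0) | h0:-1=-1→(0,1,0)*; h1:-1=-1→(1,0,0)
ply 3, O at (0,1,0) | h1:-1=+1→(0,0,0)*
ply 4: (0,0,0) is terminal -1 (X); from (1,2,0) depth 12
if O skipped the turn, X would face:
~ ply 1, X at (1,2,0) | h0:-1=-1→(0,2,0); h1:-1=+1→(1,1,0)*; h1:-2=-1→(1,0,0)
~ ply 2, O at (1,1,0) | h0:-1=-1→(0,1,0)*; h1:-1=-1→(1,0,0)
~ ply 3, X at (0,1,0) | h1:-1=+1→(0,0,0)*
~ ply 4: (0,0,0) is terminal -1 (O); from (1,2,0) depth 12
compare (O): move=+1 vs pass=-1

zugzwang((1,2,0), O) = False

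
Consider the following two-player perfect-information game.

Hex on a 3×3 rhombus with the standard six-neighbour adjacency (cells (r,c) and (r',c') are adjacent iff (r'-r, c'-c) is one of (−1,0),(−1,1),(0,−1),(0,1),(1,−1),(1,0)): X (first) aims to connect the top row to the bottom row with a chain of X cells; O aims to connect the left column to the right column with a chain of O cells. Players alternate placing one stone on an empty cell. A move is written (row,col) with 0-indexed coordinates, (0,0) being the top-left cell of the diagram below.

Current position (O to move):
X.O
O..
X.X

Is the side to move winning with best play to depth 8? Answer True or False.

p1 O@[X.O/O../X.X]: (0,1)[XOO/O../X.X]+1* (1,1)[X.O/OO./X.X]+1 (1,2)[X.O/O.O/X.X]+1 (2,1)[X.O/O../XOX]+1
p2 X@[XOO/O../X.X] terminal -1; root [X.O/O../X.X] d8

O winning at [X.O/O../X.X]: True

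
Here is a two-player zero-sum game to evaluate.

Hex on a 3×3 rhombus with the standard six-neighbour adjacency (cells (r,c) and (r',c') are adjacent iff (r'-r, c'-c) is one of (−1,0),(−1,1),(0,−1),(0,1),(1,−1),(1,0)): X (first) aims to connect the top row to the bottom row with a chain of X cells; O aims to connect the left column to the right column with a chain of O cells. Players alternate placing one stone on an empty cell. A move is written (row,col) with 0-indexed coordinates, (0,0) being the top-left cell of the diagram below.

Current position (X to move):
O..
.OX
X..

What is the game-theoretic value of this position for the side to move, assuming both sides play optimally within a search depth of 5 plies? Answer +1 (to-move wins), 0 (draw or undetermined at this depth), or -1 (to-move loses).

value(O../.OX/X.., X) = +1

[O../.OX/X..] X move#1: (0,1):+1/OX./.OX/X..*, (0,2):+1/O.X/.OX/X.., (1,0):+1/O../XOX/X.., (2,1):-1/O../.OX/XX., (2,2):-1/O../.OX/X.X
[OX./.OX/X..] O move#2: (0,2):-1/OXO/.OX/X..*, (1,0):-1/OX./OOX/X.., (2,1):-1/OX./.OX/XO., (2,2):-1/OX./.OX/X.O
[OXO/.OX/X..] X move#3: (1,0):+1/OXO/XOX/X..*, (2,1):-1/OXO/.OX/XX., (2,2):-1/OXO/.OX/X.X
[OXO/XOX/X..] end (terminal -1, O#4); searched O../.OX/X.. to 5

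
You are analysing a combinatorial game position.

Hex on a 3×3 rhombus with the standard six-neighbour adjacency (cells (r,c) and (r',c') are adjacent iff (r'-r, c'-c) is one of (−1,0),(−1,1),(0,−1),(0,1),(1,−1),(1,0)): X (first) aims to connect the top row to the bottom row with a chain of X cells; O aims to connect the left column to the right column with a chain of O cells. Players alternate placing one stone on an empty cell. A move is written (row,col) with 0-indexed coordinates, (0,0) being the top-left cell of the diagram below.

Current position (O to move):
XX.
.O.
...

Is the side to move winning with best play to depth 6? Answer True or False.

p1 O@[XX./.O./...]: (0,2)[XXO/.O./...]+1* (1,0)[XX./OO./...]+1 (1,2)[XX./.OO/...]+1 (2,0)[XX./.O./O..]+1 (2,1)[XX./.O./.O.]+1 (2,2)[XX./.O./..O]+1
p2 X@[XXO/.O./...]: (1,0)[XXO/XO./...]-1* (1,2)[XXO/.OX/...]-1 (2,0)[XXO/.O./X..]-1 (2,1)[XXO/.O./.X.]-1 (2,2)[XXO/.O./..X]-1
p3 O@[XXO/XO./...]: (1,2)[XXO/XOO/...]-1 (2,0)[XXO/XO./O..]+1* (2,1)[XXO/XO./.O.]-1 (2,2)[XXO/XO./..O]-1
p4 X@[XXO/XO./O..] terminal -1; root [XX./.O./...] d6

O winning at [XX./.O./...]: True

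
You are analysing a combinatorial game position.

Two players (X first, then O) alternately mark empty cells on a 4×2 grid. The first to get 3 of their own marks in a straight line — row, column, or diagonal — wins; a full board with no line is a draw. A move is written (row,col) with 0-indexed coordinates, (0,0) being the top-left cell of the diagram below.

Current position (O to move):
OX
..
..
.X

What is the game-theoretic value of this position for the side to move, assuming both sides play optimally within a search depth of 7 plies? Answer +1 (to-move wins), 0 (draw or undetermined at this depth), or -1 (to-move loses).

value(OX/../../.X, O) = 0

[OX/../../.X] O move#1: (1,0):+0/OX/O./../.X*, (1,1):+0/OX/.O/../.X, (2,0):+0/OX/../O./.X, (2,1):+0/OX/../.O/.X, (3,0):+0/OX/../../OX
[OX/O./../.X] X move#2: (1,1):-1/OX/OX/../.X, (2,0):+0/OX/O./X./.X*, (2,1):-1/OX/O./.X/.X, (3,0):-1/OX/O./../XX
[OX/O./X./.X] O move#3: (1,1):+0/OX/OO/X./.X*, (2,1):+0/OX/O./XO/.X, (3,0):+0/OX/O./X./OX
[OX/OO/X./.X] X move#4: (2,1):+0/OX/OO/XX/.X*, (3,0):+0/OX/OO/X./XX
[OX/OO/XX/.X] O move#5: (3,0):+0/OX/OO/XX/OX*
[OX/OO/XX/OX] end (terminal +0, X#6); searched OX/../../.X to 7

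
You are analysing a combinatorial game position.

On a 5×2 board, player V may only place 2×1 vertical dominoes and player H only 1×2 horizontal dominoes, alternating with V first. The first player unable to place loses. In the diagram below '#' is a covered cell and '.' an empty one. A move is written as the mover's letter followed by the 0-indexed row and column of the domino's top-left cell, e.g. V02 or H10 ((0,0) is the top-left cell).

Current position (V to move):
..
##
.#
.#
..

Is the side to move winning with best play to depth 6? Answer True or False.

V winning at [../##/.#/.#/..]: False

p1 V@[../##/.#/.#/..]: V20[../##/##/##/..]-1* V30[../##/.#/##/#.]-1
p2 H@[../##/##/##/..]: H00[##/##/##/##/..]+1* H40[../##/##/##/##]+1
p3 V@[##/##/##/##/..] terminal -1; root [../##/.#/.#/..] d6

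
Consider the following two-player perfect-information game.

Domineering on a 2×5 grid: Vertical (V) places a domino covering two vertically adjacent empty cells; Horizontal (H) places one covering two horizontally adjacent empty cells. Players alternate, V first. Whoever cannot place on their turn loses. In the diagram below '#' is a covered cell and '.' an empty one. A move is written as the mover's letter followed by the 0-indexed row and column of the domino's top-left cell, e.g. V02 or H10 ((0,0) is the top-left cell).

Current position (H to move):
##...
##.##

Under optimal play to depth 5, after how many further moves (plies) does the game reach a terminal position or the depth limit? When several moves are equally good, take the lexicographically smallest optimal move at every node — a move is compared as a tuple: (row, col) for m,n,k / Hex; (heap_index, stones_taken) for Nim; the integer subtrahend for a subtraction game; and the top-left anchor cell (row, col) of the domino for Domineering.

[##.../##.##] H move#1: H02:+1/####./##.##*, H03:-1/##.##/##.##
[####./##.##] end (terminal -1, V#2); searched ##.../##.## to 5

PV length from [##.../##.##]: 1 ply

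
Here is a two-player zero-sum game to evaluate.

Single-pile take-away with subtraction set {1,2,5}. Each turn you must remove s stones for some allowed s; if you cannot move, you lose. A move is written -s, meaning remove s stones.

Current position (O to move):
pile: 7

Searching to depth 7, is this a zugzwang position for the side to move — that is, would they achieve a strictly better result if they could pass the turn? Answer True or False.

zugzwang(7, O) = False

ply 1, O at 7 | -1=+1→6*; -2=-1→5; -5=-1→2
ply 2, X at 6 | -1=-1→5*; -2=-1→4; -5=-1→1
ply 3, O at 5 | -1=-1→4; -2=+1→3*; -5=+1→0
ply 4, X at 3 | -1=-1→2*; -2=-1→1
ply 5, O at 2 | -1=-1→1; -2=+1→0*
ply 6: 0 is terminal -1 (X); from 7 depth 7
pass branch (X moves first from the same position):
  | ply 1, X at 7 | -1=+1→6*; -2=-1→5; -5=-1→2
  | ply 2, O at 6 | -1=-1→5*; -2=-1→4; -5=-1→1
  | ply 3, X at 5 | -1=-1→4; -2=+1→3*; -5=+1→0
  | ply 4, O at 3 | -1=-1→2*; -2=-1→1
  | ply 5, X at 2 | -1=-1→1; -2=+1→0*
  | ply 6: 0 is terminal -1 (O); from 7 depth 7
O moving scores +1; O passing scores -1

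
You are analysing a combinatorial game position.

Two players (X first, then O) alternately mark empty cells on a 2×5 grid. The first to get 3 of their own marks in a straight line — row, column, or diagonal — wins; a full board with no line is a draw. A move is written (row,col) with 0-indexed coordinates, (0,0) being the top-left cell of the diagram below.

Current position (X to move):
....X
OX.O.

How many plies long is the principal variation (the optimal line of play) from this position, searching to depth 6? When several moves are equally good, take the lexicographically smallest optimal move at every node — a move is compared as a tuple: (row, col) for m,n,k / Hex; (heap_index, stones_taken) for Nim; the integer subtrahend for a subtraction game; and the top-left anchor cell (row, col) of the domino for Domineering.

ply 1, X at ....X/OX.O. | (0,0)=+0→X...X/OX.O.*; (0,1)=+0→.X..X/OX.O.; (0,2)=+0→..X.X/OX.O.; (0,3)=+0→...XX/OX.O.; (1,2)=+0→....X/OXXO.; (1,4)=+0→....X/OX.OX
ply 2, O at X...X/OX.O. | (0,1)=+0→XO..X/OX.O.*; (0,2)=+0→X.O.X/OX.O.; (0,3)=+0→X..OX/OX.O.; (1,2)=+0→X...X/OXOO.; (1,4)=+0→X...X/OX.OO
ply 3, X at XO..X/OX.O. | (0,2)=+0→XOX.X/OX.O.*; (0,3)=+0→XO.XX/OX.O.; (1,2)=+0→XO..X/OXXO.; (1,4)=+0→XO..X/OX.OX
ply 4, O at XOX.X/OX.O. | (0,3)=+0→XOXOX/OX.O.*; (1,2)=-1→XOX.X/OXOO.; (1,4)=-1→XOX.X/OX.OO
ply 5, X at XOXOX/OX.O. | (1,2)=+0→XOXOX/OXXO.*; (1,4)=+0→XOXOX/OX.OX
ply 6, O at XOXOX/OXXO. | (1,4)=+0→XOXOX/OXXOO*
ply 7: XOXOX/OXXOO is terminal +0 (X); from ....X/OX.O. depth 6

PV length from [....X/OX.O.]: 6 plies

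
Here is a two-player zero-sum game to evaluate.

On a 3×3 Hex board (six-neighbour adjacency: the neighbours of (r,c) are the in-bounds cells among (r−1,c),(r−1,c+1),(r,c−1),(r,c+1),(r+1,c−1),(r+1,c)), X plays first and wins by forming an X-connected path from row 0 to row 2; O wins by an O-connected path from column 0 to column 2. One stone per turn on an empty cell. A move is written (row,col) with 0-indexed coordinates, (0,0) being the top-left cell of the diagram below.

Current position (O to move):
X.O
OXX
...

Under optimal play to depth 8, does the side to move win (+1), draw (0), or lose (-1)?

[X.O/OXX/...] O move#1: (0,1):+1/XOO/OXX/...*, (2,0):-1/X.O/OXX/O.., (2,1):-1/X.O/OXX/.O., (2,2):-1/X.O/OXX/..O
[XOO/OXX/...] end (terminal -1, X#2); searched X.O/OXX/... to 8

value(X.O/OXX/..., O) = +1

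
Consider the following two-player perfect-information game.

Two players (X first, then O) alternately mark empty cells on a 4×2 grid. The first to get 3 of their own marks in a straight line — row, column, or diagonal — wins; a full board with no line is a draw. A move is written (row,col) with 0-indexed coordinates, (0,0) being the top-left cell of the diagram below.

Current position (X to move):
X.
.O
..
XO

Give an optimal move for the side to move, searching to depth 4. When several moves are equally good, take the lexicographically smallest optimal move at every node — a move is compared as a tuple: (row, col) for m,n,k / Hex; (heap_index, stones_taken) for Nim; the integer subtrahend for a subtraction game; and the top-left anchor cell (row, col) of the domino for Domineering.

ply 1, X at X./.O/../XO | (0,1)=-1→XX/.O/../XO; (1,0)=-1→X./XO/../XO; (2,0)=-1→X./.O/X./XO; (2,1)=+0→X./.O/.X/XO*
ply 2, O at X./.O/.X/XO | (0,1)=+0→XO/.O/.X/XO*; (1,0)=+0→X./OO/.X/XO; (2,0)=+0→X./.O/OX/XO
ply 3, X at XO/.O/.X/XO | (1,0)=+0→XO/XO/.X/XO*; (2,0)=+0→XO/.O/XX/XO
ply 4, O at XO/XO/.X/XO | (2,0)=+0→XO/XO/OX/XO*
ply 5: XO/XO/OX/XO is terminal +0 (X); from X./.O/../XO depth 4

X's best at [X./.O/../XO]: (2,1)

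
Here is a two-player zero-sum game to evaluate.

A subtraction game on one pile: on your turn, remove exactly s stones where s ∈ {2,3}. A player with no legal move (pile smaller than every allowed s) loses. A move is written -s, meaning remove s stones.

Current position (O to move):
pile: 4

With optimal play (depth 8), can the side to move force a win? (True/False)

p1 O@[4]: -2[2]-1 -3[1]+1*
p2 X@[1] terminal -1; root [4] d8

O winning at [4]: True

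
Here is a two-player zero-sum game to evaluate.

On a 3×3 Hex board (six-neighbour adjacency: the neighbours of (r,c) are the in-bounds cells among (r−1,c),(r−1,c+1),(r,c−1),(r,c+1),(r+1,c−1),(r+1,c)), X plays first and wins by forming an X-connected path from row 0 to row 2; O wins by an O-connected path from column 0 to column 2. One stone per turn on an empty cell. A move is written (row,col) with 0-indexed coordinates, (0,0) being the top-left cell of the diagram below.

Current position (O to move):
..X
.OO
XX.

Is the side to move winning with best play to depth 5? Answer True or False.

O winning at [..X/.OO/XX.]: True

p1 O@[..X/.OO/XX.]: (0,0)[O.X/.OO/XX.]+1* (0,1)[.OX/.OO/XX.]+1 (1,0)[..X/OOO/XX.]+1 (2,2)[..X/.OO/XXO]-1
p2 X@[O.X/.OO/XX.]: (0,1)[OXX/.OO/XX.]-1* (1,0)[O.X/XOO/XX.]-1 (2,2)[O.X/.OO/XXX]-1
p3 O@[OXX/.OO/XX.]: (1,0)[OXX/OOO/XX.]+1* (2,2)[OXX/.OO/XXO]-1
p4 X@[OXX/OOO/XX.] terminal -1; root [..X/.OO/XX.] d5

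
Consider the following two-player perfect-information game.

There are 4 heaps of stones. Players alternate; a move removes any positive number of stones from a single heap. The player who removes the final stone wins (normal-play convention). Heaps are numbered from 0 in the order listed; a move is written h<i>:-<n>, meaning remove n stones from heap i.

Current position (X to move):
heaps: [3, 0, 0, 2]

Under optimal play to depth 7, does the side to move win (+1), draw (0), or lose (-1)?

value((3,0,0,2), X) = +1

ply 1, X at (3,0,0,2) | h0:-1=+1→(2,0,0,2)*; h0:-2=-1→(1,0,0,2); h0:-3=-1→(0,0,0,2); h3:-1=-1→(3,0,0,1); h3:-2=-1→(3,0,0,0)
ply 2, O at (2,0,0,2) | h0:-1=-1→(1,0,0,2)*; h0:-2=-1→(0,0,0,2); h3:-1=-1→(2,0,0,1); h3:-2=-1→(2,0,0,0)
ply 3, X at (1,0,0,2) | h0:-1=-1→(0,0,0,2); h3:-1=+1→(1,0,0,1)*; h3:-2=-1→(1,0,0,0)
ply 4, O at (1,0,0,1) | h0:-1=-1→(0,0,0,1)*; h3:-1=-1→(1,0,0,0)
ply 5, X at (0,0,0,1) | h3:-1=+1→(0,0,0,0)*
ply 6: (0,0,0,0) is terminal -1 (O); from (3,0,0,2) depth 7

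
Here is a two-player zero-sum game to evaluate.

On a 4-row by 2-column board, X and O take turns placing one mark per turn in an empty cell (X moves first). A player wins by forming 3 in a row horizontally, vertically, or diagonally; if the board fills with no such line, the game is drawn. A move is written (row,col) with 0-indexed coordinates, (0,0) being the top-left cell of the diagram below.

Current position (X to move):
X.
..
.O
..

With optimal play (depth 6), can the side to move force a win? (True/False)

X winning at [X./../.O/..]: False

p1 X@[X./../.O/..]: (0,1)[XX/../.O/..]+0* (1,0)[X./X./.O/..]+0 (1,1)[X./.X/.O/..]+0 (2,0)[X./../XO/..]+0 (3,0)[X./../.O/X.]-1 (3,1)[X./../.O/.X]+0
p2 O@[XX/../.O/..]: (1,0)[XX/O./.O/..]+0* (1,1)[XX/.O/.O/..]+0 (2,0)[XX/../OO/..]+0 (3,0)[XX/../.O/O.]+0 (3,1)[XX/../.O/.O]+0
p3 X@[XX/O./.O/..]: (1,1)[XX/OX/.O/..]+0* (2,0)[XX/O./XO/..]+0 (3,0)[XX/O./.O/X.]+0 (3,1)[XX/O./.O/.X]+0
p4 O@[XX/OX/.O/..]: (2,0)[XX/OX/OO/..]+0* (3,0)[XX/OX/.O/O.]+0 (3,1)[XX/OX/.O/.O]+0
p5 X@[XX/OX/OO/..]: (3,0)[XX/OX/OO/X.]+0* (3,1)[XX/OX/OO/.X]-1
p6 O@[XX/OX/OO/X.]: (3,1)[XX/OX/OO/XO]+0*
p7 X@[XX/OX/OO/XO] terminal +0; root [X./../.O/..] d6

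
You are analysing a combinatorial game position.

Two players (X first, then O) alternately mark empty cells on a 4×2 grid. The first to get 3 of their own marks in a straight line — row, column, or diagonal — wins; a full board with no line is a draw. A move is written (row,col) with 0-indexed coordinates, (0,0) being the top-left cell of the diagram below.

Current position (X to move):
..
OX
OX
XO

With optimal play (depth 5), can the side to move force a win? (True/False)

X winning at [../OX/OX/XO]: True

[../OX/OX/XO] X move#1: (0,0):+0/X./OX/OX/XO, (0,1):+1/.X/OX/OX/XO*
[.X/OX/OX/XO] end (terminal -1, O#2); searched ../OX/OX/XO to 5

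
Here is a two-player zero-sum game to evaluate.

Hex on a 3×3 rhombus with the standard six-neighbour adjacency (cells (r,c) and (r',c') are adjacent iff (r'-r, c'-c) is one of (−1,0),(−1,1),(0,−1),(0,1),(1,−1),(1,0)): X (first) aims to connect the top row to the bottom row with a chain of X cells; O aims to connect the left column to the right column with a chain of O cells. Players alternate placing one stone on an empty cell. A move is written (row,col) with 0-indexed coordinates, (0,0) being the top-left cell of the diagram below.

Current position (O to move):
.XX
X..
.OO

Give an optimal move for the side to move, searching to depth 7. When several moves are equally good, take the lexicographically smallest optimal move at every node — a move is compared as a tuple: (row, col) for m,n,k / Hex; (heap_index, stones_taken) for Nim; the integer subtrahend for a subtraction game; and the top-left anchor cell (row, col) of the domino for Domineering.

ply 1, O at .XX/X../.OO | (0,0)=-1→OXX/X../.OO; (1,1)=-1→.XX/XO./.OO; (1,2)=-1→.XX/X.O/.OO; (2,0)=+1→.XX/X../OOO*
ply 2: .XX/X../OOO is terminal -1 (X); from .XX/X../.OO depth 7

O's best at [.XX/X../.OO]: (2,0)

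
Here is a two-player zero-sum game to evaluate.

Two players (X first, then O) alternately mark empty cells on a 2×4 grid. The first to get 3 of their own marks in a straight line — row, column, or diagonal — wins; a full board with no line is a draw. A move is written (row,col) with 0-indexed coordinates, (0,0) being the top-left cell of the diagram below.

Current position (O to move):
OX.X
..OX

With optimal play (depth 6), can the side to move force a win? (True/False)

ply 1, O at OX.X/..OX | (0,2)=+0→OXOX/..OX*; (1,0)=-1→OX.X/O.OX; (1,1)=-1→OX.X/.OOX
ply 2, X at OXOX/..OX | (1,0)=+0→OXOX/X.OX*; (1,1)=+0→OXOX/.XOX
ply 3, O at OXOX/X.OX | (1,1)=+0→OXOX/XOOX*
ply 4: OXOX/XOOX is terminal +0 (X); from OX.X/..OX depth 6

O winning at [OX.X/..OX]: False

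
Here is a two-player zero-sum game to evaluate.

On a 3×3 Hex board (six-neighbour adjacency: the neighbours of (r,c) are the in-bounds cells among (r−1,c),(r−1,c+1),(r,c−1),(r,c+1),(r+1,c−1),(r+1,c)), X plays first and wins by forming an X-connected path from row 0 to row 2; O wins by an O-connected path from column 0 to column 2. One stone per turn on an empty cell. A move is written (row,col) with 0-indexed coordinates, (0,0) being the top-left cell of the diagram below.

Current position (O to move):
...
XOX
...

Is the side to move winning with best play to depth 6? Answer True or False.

O winning at [.../XOX/...]: False

p1 O@[.../XOX/...]: (0,0)[O../XOX/...]-1* (0,1)[.O./XOX/...]-1 (0,2)[..O/XOX/...]-1 (2,0)[.../XOX/O..]-1 (2,1)[.../XOX/.O.]-1 (2,2)[.../XOX/..O]-1
p2 X@[O../XOX/...]: (0,1)[OX./XOX/...]+1* (0,2)[O.X/XOX/...]+1 (2,0)[O../XOX/X..]+1 (2,1)[O../XOX/.X.]-1 (2,2)[O../XOX/..X]-1
p3 O@[OX./XOX/...]: (0,2)[OXO/XOX/...]-1* (2,0)[OX./XOX/O..]-1 (2,1)[OX./XOX/.O.]-1 (2,2)[OX./XOX/..O]-1
p4 X@[OXO/XOX/...]: (2,0)[OXO/XOX/X..]+1* (2,1)[OXO/XOX/.X.]-1 (2,2)[OXO/XOX/..X]-1
p5 O@[OXO/XOX/X..] terminal -1; root [.../XOX/...] d6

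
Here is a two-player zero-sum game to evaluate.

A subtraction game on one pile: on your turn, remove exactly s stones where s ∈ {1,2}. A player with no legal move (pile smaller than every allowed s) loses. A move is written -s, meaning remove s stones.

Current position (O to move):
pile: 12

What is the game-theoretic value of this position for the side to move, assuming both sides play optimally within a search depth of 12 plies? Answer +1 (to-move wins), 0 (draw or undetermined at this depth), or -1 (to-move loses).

value(12, O) = -1

[12] O move#1: -1:-1/11*, -2:-1/10
[11] X move#2: -1:-1/10, -2:+1/9*
[9] O move#3: -1:-1/8*, -2:-1/7
[8] X move#4: -1:-1/7, -2:+1/6*
[6] O move#5: -1:-1/5*, -2:-1/4
[5] X move#6: -1:-1/4, -2:+1/3*
[3] O move#7: -1:-1/2*, -2:-1/1
[2] X move#8: -1:-1/1, -2:+1/0*
[0] end (terminal -1, O#9); searched 12 to 12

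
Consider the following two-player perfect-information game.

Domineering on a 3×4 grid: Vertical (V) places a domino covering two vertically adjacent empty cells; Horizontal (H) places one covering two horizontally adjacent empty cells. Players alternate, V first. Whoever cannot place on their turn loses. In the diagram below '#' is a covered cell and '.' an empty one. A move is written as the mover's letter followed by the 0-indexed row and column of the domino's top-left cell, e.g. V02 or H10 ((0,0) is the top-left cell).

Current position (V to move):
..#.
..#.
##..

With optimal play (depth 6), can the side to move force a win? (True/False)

V winning at [..#./..#./##..]: True

p1 V@[..#./..#./##..]: V00[#.#./#.#./##..]+1* V01[.##./.##./##..]+1 V03[..##/..##/##..]-1 V13[..#./..##/##.#]-1
p2 H@[#.#./#.#./##..]: H22[#.#./#.#./####]-1*
p3 V@[#.#./#.#./####]: V01[###./###./####]+1* V03[#.##/#.##/####]+1
p4 H@[###./###./####] terminal -1; root [..#./..#./##..] d6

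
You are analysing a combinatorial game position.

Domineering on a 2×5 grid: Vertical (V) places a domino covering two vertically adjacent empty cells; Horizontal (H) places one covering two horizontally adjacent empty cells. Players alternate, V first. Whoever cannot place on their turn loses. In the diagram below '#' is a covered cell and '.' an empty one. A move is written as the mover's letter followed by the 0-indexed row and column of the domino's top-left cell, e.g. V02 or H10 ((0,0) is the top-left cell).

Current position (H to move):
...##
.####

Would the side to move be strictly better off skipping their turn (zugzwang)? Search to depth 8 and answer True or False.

zugzwang(...##/.####, H) = False

ply 1, H at ...##/.#### | H00=+1→##.##/.####*; H01=-1→.####/.####
ply 2: ##.##/.#### is terminal -1 (V); from ...##/.#### depth 8
suppose H passes — search the same position with V to move:
pass> ply 1, V at ...##/.#### | V00=-1→#..##/#####*
pass> ply 2, H at #..##/##### | H01=+1→#####/#####*
pass> ply 3: #####/##### is terminal -1 (V); from ...##/.#### depth 8
for H: play +1, pass +1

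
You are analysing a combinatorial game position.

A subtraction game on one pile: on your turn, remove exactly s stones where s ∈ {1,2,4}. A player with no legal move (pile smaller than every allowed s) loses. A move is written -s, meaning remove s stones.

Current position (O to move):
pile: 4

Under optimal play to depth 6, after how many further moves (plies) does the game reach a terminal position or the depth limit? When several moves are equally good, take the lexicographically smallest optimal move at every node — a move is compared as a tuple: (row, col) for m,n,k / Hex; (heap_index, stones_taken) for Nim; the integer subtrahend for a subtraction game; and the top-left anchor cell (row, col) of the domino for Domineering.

p1 O@[4]: -1[3]+1* -2[2]-1 -4[0]+1
p2 X@[3]: -1[2]-1* -2[1]-1
p3 O@[2]: -1[1]-1 -2[0]+1*
p4 X@[0] terminal -1; root [4] d6

PV length from [4]: 3 plies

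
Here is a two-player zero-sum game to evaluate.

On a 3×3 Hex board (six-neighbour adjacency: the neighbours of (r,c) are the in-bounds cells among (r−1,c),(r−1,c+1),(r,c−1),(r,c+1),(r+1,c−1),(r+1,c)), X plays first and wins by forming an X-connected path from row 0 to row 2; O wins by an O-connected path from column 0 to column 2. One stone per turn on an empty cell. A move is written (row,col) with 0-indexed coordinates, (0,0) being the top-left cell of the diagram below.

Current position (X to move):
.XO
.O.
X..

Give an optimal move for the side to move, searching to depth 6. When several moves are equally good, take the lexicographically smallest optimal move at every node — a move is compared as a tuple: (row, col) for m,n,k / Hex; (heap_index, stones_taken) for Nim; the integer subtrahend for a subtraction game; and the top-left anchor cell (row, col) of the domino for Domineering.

X's best at [.XO/.O./X..]: (1,0)

[.XO/.O./X..] X move#1: (0,0):-1/XXO/.O./X.., (1,0):+1/.XO/XO./X..*, (1,2):-1/.XO/.OX/X.., (2,1):-1/.XO/.O./XX., (2,2):-1/.XO/.O./X.X
[.XO/XO./X..] end (terminal -1, O#2); searched .XO/.O./X.. to 6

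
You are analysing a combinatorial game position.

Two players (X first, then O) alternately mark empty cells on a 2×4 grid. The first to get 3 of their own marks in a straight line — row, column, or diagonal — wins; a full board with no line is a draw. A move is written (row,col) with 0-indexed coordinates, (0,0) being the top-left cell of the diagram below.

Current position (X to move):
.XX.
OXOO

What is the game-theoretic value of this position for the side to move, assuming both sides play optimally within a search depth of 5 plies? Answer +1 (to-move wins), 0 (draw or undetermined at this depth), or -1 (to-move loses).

value(.XX./OXOO, X) = +1

[.XX./OXOO] X move#1: (0,0):+1/XXX./OXOO*, (0,3):+1/.XXX/OXOO
[XXX./OXOO] end (terminal -1, O#2); searched .XX./OXOO to 5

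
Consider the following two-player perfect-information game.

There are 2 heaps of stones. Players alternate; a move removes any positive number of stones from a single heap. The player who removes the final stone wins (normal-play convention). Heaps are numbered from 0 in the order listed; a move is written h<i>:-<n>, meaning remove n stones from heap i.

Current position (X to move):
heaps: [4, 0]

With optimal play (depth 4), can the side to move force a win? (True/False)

X winning at [(4,0)]: True

p1 X@[(4,0)]: h0:-1[(3,0)]-1 h0:-2[(2,0)]-1 h0:-3[(1,0)]-1 h0:-4[(0,0)]+1*
p2 O@[(0,0)] terminal -1; root [(4,0)] d4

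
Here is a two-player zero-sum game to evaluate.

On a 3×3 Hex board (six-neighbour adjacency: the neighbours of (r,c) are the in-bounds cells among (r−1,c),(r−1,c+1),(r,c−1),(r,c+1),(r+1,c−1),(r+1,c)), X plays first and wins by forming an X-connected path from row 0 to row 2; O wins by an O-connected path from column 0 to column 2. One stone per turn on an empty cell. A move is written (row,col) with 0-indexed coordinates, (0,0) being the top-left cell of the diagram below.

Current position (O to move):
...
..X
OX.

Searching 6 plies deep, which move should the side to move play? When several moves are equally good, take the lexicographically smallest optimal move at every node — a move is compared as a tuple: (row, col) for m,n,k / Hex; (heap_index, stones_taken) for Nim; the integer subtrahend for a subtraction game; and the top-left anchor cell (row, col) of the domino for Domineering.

O's best at [.../..X/OX.]: (0,2)

[.../..X/OX.] O move#1: (0,0):-1/O../..X/OX., (0,1):-1/.O./..X/OX., (0,2):+1/..O/..X/OX.*, (1,0):-1/.../O.X/OX., (1,1):-1/.../.OX/OX., (2,2):-1/.../..X/OXO
[..O/..X/OX.] X move#2: (0,0):-1/X.O/..X/OX.*, (0,1):-1/.XO/..X/OX., (1,0):-1/..O/X.X/OX., (1,1):-1/..O/.XX/OX., (2,2):-1/..O/..X/OXX
[X.O/..X/OX.] O move#3: (0,1):+1/XOO/..X/OX.*, (1,0):+1/X.O/O.X/OX., (1,1):+1/X.O/.OX/OX., (2,2):-1/X.O/..X/OXO
[XOO/..X/OX.] X move#4: (1,0):-1/XOO/X.X/OX.*, (1,1):-1/XOO/.XX/OX., (2,2):-1/XOO/..X/OXX
[XOO/X.X/OX.] O move#5: (1,1):+1/XOO/XOX/OX.*, (2,2):-1/XOO/X.X/OXO
[XOO/XOX/OX.] end (terminal -1, X#6); searched .../..X/OX. to 6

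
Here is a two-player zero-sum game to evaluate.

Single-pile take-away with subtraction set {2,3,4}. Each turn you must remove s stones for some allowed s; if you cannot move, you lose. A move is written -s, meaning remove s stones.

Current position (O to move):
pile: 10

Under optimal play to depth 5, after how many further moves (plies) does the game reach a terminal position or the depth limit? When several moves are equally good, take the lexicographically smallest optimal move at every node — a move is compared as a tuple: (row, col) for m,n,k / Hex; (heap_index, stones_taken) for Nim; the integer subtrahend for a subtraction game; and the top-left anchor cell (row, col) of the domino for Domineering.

[10] O move#1: -2:-1/8, -3:+1/7*, -4:+1/6
[7] X move#2: -2:-1/5*, -3:-1/4, -4:-1/3
[5] O move#3: -2:-1/3, -3:-1/2, -4:+1/1*
[1] end (terminal -1, X#4); searched 10 to 5

PV length from [10]: 3 plies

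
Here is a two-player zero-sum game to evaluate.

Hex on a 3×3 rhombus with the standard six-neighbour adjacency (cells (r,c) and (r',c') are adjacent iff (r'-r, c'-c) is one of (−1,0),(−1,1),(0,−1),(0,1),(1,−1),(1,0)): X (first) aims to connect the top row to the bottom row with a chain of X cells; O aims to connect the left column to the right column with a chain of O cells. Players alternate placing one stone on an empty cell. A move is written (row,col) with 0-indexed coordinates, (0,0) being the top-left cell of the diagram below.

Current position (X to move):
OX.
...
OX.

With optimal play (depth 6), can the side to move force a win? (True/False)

X winning at [OX./.../OX.]: True

ply 1, X at OX./.../OX. | (0,2)=+1→OXX/.../OX.*; (1,0)=-1→OX./X../OX.; (1,1)=+1→OX./.X./OX.; (1,2)=+1→OX./..X/OX.; (2,2)=-1→OX./.../OXX
ply 2, O at OXX/.../OX. | (1,0)=-1→OXX/O../OX.*; (1,1)=-1→OXX/.O./OX.; (1,2)=-1→OXX/..O/OX.; (2,2)=-1→OXX/.../OXO
ply 3, X at OXX/O../OX. | (1,1)=+1→OXX/OX./OX.*; (1,2)=+1→OXX/O.X/OX.; (2,2)=+1→OXX/O../OXX
ply 4: OXX/OX./OX. is terminal -1 (O); from OX./.../OX. depth 6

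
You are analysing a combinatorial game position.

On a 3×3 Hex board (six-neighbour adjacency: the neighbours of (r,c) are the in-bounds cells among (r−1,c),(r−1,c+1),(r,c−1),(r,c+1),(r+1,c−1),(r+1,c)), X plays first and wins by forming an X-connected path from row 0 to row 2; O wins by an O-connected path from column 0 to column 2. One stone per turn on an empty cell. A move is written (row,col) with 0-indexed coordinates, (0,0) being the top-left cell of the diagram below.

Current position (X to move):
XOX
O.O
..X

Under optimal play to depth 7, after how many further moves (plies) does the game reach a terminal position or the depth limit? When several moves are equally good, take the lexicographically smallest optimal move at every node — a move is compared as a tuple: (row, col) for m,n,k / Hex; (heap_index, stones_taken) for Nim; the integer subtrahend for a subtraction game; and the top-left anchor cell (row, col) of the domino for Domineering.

[XOX/O.O/..X] X move#1: (1,1):+1/XOX/OXO/..X*, (2,0):-1/XOX/O.O/X.X, (2,1):-1/XOX/O.O/.XX
[XOX/OXO/..X] O move#2: (2,0):-1/XOX/OXO/O.X*, (2,1):-1/XOX/OXO/.OX
[XOX/OXO/O.X] X move#3: (2,1):+1/XOX/OXO/OXX*
[XOX/OXO/OXX] end (terminal -1, O#4); searched XOX/O.O/..X to 7

PV length from [XOX/O.O/..X]: 3 plies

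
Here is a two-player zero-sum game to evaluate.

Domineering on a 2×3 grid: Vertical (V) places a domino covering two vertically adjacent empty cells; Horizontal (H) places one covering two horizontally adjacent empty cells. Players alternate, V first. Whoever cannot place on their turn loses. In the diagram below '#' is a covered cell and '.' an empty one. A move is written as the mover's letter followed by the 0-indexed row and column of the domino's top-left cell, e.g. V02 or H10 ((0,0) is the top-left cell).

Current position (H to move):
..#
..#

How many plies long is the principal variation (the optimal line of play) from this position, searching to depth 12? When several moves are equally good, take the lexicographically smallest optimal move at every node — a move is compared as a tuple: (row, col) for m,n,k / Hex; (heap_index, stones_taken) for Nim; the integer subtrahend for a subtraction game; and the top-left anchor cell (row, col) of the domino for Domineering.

PV length from [..#/..#]: 1 ply

p1 H@[..#/..#]: H00[###/..#]+1* H10[..#/###]+1
p2 V@[###/..#] terminal -1; root [..#/..#] d12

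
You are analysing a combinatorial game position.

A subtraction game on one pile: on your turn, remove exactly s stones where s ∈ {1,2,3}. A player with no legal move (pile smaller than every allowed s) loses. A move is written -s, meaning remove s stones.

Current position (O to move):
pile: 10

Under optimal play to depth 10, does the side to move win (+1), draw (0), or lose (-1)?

value(10, O) = +1

[10] O move#1: -1:-1/9, -2:+1/8*, -3:-1/7
[8] X move#2: -1:-1/7*, -2:-1/6, -3:-1/5
[7] O move#3: -1:-1/6, -2:-1/5, -3:+1/4*
[4] X move#4: -1:-1/3*, -2:-1/2, -3:-1/1
[3] O move#5: -1:-1/2, -2:-1/1, -3:+1/0*
[0] end (terminal -1, X#6); searched 10 to 10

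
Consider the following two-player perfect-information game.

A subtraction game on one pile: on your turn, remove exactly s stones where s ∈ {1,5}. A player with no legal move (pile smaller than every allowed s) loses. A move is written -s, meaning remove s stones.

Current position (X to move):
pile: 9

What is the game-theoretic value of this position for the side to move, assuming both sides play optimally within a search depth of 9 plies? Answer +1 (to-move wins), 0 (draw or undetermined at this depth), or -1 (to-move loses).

value(9, X) = +1

p1 X@[9]: -1[8]+1* -5[4]+1
p2 O@[8]: -1[7]-1* -5[3]-1
p3 X@[7]: -1[6]+1* -5[2]+1
p4 O@[6]: -1[5]-1* -5[1]-1
p5 X@[5]: -1[4]+1* -5[0]+1
p6 O@[4]: -1[3]-1*
p7 X@[3]: -1[2]+1*
p8 O@[2]: -1[1]-1*
p9 X@[1]: -1[0]+1*
p10 O@[0] terminal -1; root [9] d9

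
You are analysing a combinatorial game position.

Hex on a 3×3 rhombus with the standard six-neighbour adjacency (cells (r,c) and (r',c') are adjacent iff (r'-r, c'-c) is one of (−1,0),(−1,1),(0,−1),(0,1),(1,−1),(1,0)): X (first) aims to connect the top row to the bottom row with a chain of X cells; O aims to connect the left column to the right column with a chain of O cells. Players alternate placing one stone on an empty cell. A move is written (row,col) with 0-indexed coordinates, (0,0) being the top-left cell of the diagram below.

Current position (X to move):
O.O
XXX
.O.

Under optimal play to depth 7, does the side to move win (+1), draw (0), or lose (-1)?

p1 X@[O.O/XXX/.O.]: (0,1)[OXO/XXX/.O.]+1* (2,0)[O.O/XXX/XO.]-1 (2,2)[O.O/XXX/.OX]-1
p2 O@[OXO/XXX/.O.]: (2,0)[OXO/XXX/OO.]-1* (2,2)[OXO/XXX/.OO]-1
p3 X@[OXO/XXX/OO.]: (2,2)[OXO/XXX/OOX]+1*
p4 O@[OXO/XXX/OOX] terminal -1; root [O.O/XXX/.O.] d7

value(O.O/XXX/.O., X) = +1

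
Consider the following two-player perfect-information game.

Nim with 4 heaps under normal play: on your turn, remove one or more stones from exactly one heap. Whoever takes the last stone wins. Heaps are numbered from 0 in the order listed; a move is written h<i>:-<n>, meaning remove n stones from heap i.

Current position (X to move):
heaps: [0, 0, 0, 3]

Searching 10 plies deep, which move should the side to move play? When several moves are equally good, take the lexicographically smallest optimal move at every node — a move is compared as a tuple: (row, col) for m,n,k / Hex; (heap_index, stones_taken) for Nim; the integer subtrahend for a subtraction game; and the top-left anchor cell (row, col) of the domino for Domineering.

ply 1, X at (0,0,0,3) | h3:-1=-1→(0,0,0,2); h3:-2=-1→(0,0,0,1); h3:-3=+1→(0,0,0,0)*
ply 2: (0,0,0,0) is terminal -1 (O); from (0,0,0,3) depth 10

X's best at [(0,0,0,3)]: h3:-3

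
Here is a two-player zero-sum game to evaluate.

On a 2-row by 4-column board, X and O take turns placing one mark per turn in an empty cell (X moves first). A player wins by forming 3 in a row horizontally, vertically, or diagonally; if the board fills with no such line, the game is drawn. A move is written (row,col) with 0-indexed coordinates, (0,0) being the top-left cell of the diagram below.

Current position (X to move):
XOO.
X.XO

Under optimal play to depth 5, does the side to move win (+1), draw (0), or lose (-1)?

[XOO./X.XO] X move#1: (0,3):+0/XOOX/X.XO, (1,1):+1/XOO./XXXO*
[XOO./XXXO] end (terminal -1, O#2); searched XOO./X.XO to 5

value(XOO./X.XO, X) = +1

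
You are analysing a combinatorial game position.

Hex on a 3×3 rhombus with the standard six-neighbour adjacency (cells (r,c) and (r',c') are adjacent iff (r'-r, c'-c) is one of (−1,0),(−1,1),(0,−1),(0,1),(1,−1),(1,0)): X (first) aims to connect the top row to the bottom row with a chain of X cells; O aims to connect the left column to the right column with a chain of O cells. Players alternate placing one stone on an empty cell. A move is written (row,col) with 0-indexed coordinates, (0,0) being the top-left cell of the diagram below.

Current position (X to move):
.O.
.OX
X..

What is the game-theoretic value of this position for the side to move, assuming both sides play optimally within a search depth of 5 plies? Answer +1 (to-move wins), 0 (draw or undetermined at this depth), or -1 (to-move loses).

value(.O./.OX/X.., X) = +1

ply 1, X at .O./.OX/X.. | (0,0)=+1→XO./.OX/X..*; (0,2)=+1→.OX/.OX/X..; (1,0)=+1→.O./XOX/X..; (2,1)=-1→.O./.OX/XX.; (2,2)=-1→.O./.OX/X.X
ply 2, O at XO./.OX/X.. | (0,2)=-1→XOO/.OX/X..*; (1,0)=-1→XO./OOX/X..; (2,1)=-1→XO./.OX/XO.; (2,2)=-1→XO./.OX/X.O
ply 3, X at XOO/.OX/X.. | (1,0)=+1→XOO/XOX/X..*; (2,1)=-1→XOO/.OX/XX.; (2,2)=-1→XOO/.OX/X.X
ply 4: XOO/XOX/X.. is terminal -1 (O); from .O./.OX/X.. depth 5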